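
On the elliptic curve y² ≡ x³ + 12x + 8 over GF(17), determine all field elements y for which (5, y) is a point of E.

x³ + 12x + 8 = 193 ≡ 6 (mod 17).
6 is a non-residue mod 17; no y exists.

none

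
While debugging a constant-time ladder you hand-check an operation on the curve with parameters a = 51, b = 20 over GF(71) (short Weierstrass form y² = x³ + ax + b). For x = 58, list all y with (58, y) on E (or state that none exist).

x³ + 51x + 20 = 198090 ≡ 0 (mod 71).
Only y = 0 satisfies y² ≡ 0.

0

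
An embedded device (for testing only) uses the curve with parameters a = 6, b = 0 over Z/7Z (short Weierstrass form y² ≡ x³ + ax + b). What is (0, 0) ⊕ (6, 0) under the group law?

(1, 0)

(0, 0) + (6, 0). λ = (0 - 0)/(6 - 0) ≡ 0/6 mod 7. 6⁻¹ ≡ 6 (mod 7), so λ ≡ 0.
  x = λ² - 0 - 6 = 0 - 6 ≡ 1; y = λ·(0 - 1) - 0 ≡ 0. → (1, 0)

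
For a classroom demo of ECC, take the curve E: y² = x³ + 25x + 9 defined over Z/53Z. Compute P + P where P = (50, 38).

tangent at (50, 38): λ = (3·50² + 25)/(2·38) ≡ 52/23. 23⁻¹ ≡ 30 (mod 53), so λ ≡ 52·30 ≡ 23.
  x = λ² - 50 - 50 = 529 - 100 ≡ 5; y = λ·(50 - 5) - 38 ≡ 43. → (5, 43)

(5, 43)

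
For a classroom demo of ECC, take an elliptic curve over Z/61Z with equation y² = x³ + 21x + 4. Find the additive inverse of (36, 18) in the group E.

(36, 43)

-(36, 18) = (36, -18 mod 61) = (36, 43).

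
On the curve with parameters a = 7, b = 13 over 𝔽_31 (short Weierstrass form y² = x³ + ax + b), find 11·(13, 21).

Write G = (13, 21).
Double-and-add on 11 = (1011)₂. Start with G = (13, 21) for the leading 1-bit.
double: tangent at (13, 21): λ = (3·13² + 7)/(2·21) ≡ 18/11. 11⁻¹ ≡ 17 (mod 31) since 11·17 = 187 ≡ 1, so λ ≡ 18·17 ≡ 27.
  x = λ² - 13 - 13 = 729 - 26 ≡ 21; y = λ·(13 - 21) - 21 ≡ 11. → (21, 11)
double: tangent at (21, 11): λ = (3·21² + 7)/(2·11) ≡ 28/22. 22⁻¹ ≡ 24 (mod 31), so λ ≡ 28·24 ≡ 21.
  x = λ² - 21 - 21 = 441 - 42 ≡ 27; y = λ·(21 - 27) - 11 ≡ 18. → (27, 18)
add G: (27, 18) + (13, 21). λ = (21 - 18)/(13 - 27) ≡ 3/17 mod 31. 17⁻¹ ≡ 11 (mod 31), so λ ≡ 2.
  x = λ² - 27 - 13 = 4 - 40 ≡ 26; y = λ·(27 - 26) - 18 ≡ 15. → (26, 15)
double: tangent at (26, 15): λ = (3·26² + 7)/(2·15) ≡ 20/30. 30⁻¹ ≡ 30 (mod 31), so λ ≡ 20·30 ≡ 11.
  x = λ² - 26 - 26 = 121 - 52 ≡ 7; y = λ·(26 - 7) - 15 ≡ 8. → (7, 8)
add G: (7, 8) + (13, 21). λ = (21 - 8)/(13 - 7) ≡ 13/6 mod 31. 6⁻¹ ≡ 26 (mod 31) since 6·26 = 156 ≡ 1, so λ ≡ 28.
  x = λ² - 7 - 13 = 784 - 20 ≡ 20; y = λ·(7 - 20) - 8 ≡ 0. → (20, 0)

(20, 0)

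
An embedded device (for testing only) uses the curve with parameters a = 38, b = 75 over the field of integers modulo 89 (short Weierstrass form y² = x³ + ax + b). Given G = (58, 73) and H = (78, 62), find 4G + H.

First 4G:
Repeated addition: build up to 4G.
2G: tangent at (58, 73): λ = (3·58² + 38)/(2·73) ≡ 73/57. 57⁻¹ ≡ 25 (mod 89) since 57·25 = 1425 ≡ 1, so λ ≡ 73·25 ≡ 45.
  x = λ² - 58 - 58 = 2025 - 116 ≡ 40; y = λ·(58 - 40) - 73 ≡ 25. → (40, 25)
3G: (40, 25) + (58, 73). λ = (73 - 25)/(58 - 40) ≡ 48/18 mod 89. 18⁻¹ ≡ 5 (mod 89), so λ ≡ 62.
  x = λ² - 40 - 58 = 3844 - 98 ≡ 8; y = λ·(40 - 8) - 25 ≡ 1. → (8, 1)
4G: (8, 1) + (58, 73). λ = (73 - 1)/(58 - 8) ≡ 72/50 mod 89. 50⁻¹ ≡ 73 (mod 89), so λ ≡ 5.
  x = λ² - 8 - 58 = 25 - 66 ≡ 48; y = λ·(8 - 48) - 1 ≡ 66. → (48, 66)
4G = (48, 66).
Finally 4G + H:
(48, 66) + (78, 62). λ = (62 - 66)/(78 - 48) ≡ 85/30 mod 89. 30⁻¹ ≡ 3 (mod 89) since 30·3 = 90 ≡ 1, so λ ≡ 77.
  x = λ² - 48 - 78 = 5929 - 126 ≡ 18; y = λ·(48 - 18) - 66 ≡ 19. → (18, 19)

(18, 19)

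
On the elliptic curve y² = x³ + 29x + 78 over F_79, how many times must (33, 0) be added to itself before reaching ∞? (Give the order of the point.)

2P: (33, 0) + (33, 0): same x and y₁ ≡ -y₂, so the sum is ∞.
2P = ∞, so the order is 2.

2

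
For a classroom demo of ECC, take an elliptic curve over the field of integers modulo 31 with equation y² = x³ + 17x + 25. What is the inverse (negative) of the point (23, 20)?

(23, 11)

-(23, 20) = (23, -20 mod 31) = (23, 11).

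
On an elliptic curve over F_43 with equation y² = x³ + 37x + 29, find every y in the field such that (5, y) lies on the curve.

x³ + 37x + 29 = 339 ≡ 38 (mod 43).
Square roots of 38 mod 43: 9 and 34 (since 9² = 81 ≡ 38).

9, 34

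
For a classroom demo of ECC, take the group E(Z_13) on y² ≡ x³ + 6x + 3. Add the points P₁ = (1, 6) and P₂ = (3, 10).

(0, 9)

(1, 6) + (3, 10). λ = (10 - 6)/(3 - 1) ≡ 4/2 mod 13. 2⁻¹ ≡ 7 (mod 13), so λ ≡ 2.
  x = λ² - 1 - 3 = 4 - 4 ≡ 0; y = λ·(1 - 0) - 6 ≡ 9. → (0, 9)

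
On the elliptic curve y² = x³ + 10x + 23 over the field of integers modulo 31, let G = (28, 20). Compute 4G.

(10, 21)

Double-and-add on 4 = (100)₂. Start with G = (28, 20) for the leading 1-bit.
double: tangent at (28, 20): λ = (3·28² + 10)/(2·20) ≡ 6/9. 9⁻¹ ≡ 7 (mod 31) since 9·7 = 63 ≡ 1, so λ ≡ 6·7 ≡ 11.
  x = λ² - 28 - 28 = 121 - 56 ≡ 3; y = λ·(28 - 3) - 20 ≡ 7. → (3, 7)
double: tangent at (3, 7): λ = (3·3² + 10)/(2·7) ≡ 6/14. 14⁻¹ ≡ 20 (mod 31) since 14·20 = 280 ≡ 1, so λ ≡ 6·20 ≡ 27.
  x = λ² - 3 - 3 = 729 - 6 ≡ 10; y = λ·(3 - 10) - 7 ≡ 21. → (10, 21)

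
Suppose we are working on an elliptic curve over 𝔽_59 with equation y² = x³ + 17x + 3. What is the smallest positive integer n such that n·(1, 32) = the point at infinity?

5

2P: tangent at (1, 32): λ = (3·1² + 17)/(2·32) ≡ 20/5. 5⁻¹ ≡ 12 (mod 59), so λ ≡ 20·12 ≡ 4.
  x = λ² - 1 - 1 = 16 - 2 ≡ 14; y = λ·(1 - 14) - 32 ≡ 34. → (14, 34)
3P: (14, 34) + (1, 32). λ = (32 - 34)/(1 - 14) ≡ 57/46 mod 59. 46⁻¹ ≡ 9 (mod 59), so λ ≡ 41.
  x = λ² - 14 - 1 = 1681 - 15 ≡ 14; y = λ·(14 - 14) - 34 ≡ 25. → (14, 25)
4P: (14, 25) + (1, 32). λ = (32 - 25)/(1 - 14) ≡ 7/46 mod 59. 46⁻¹ ≡ 9 (mod 59), so λ ≡ 4.
  x = λ² - 14 - 1 = 16 - 15 ≡ 1; y = λ·(14 - 1) - 25 ≡ 27. → (1, 27)
5P: (1, 27) + (1, 32): same x and y₁ ≡ -y₂, so the sum is the point at infinity.
5P = the point at infinity, so the order is 5.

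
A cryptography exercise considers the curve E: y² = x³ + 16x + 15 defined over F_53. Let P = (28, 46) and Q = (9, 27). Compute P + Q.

(17, 18)

(28, 46) + (9, 27). λ = (27 - 46)/(9 - 28) ≡ 34/34 mod 53. 34⁻¹ ≡ 39 (mod 53), so λ ≡ 1.
  x = λ² - 28 - 9 = 1 - 37 ≡ 17; y = λ·(28 - 17) - 46 ≡ 18. → (17, 18)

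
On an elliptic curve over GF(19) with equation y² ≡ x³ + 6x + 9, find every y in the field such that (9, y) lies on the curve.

none

x³ + 6x + 9 = 792 ≡ 13 (mod 19).
13 is a non-residue mod 19; no y exists.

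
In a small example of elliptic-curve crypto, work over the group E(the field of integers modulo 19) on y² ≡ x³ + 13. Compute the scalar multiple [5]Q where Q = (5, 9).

(15, 14)

Double-and-add on 5 = (101)₂. Start with Q = (5, 9) for the leading 1-bit.
double: tangent at (5, 9): λ = (3·5² + 0)/(2·9) ≡ 18/18. 18⁻¹ ≡ 18 (mod 19), so λ ≡ 18·18 ≡ 1.
  x = λ² - 5 - 5 = 1 - 10 ≡ 10; y = λ·(5 - 10) - 9 ≡ 5. → (10, 5)
double: tangent at (10, 5): λ = (3·10² + 0)/(2·5) ≡ 15/10. 10⁻¹ ≡ 2 (mod 19), so λ ≡ 15·2 ≡ 11.
  x = λ² - 10 - 10 = 121 - 20 ≡ 6; y = λ·(10 - 6) - 5 ≡ 1. → (6, 1)
add Q: (6, 1) + (5, 9). λ = (9 - 1)/(5 - 6) ≡ 8/18 mod 19. 18⁻¹ ≡ 18 (mod 19) since 18·18 = 324 ≡ 1, so λ ≡ 11.
  x = λ² - 6 - 5 = 121 - 11 ≡ 15; y = λ·(6 - 15) - 1 ≡ 14. → (15, 14)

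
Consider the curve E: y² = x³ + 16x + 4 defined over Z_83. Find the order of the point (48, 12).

2P: tangent at (48, 12): λ = (3·48² + 16)/(2·12) ≡ 39/24. 24⁻¹ ≡ 45 (mod 83), so λ ≡ 39·45 ≡ 12.
  x = λ² - 48 - 48 = 144 - 96 ≡ 48; y = λ·(48 - 48) - 12 ≡ 71. → (48, 71)
3P: (48, 71) + (48, 12): same x and y₁ ≡ -y₂, so the sum is the point at infinity.
3P = the point at infinity, so the order is 3.

3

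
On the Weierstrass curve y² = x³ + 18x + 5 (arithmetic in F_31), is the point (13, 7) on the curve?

yes

y² = 7² ≡ 18; x³ + 18x + 5 = 2436 ≡ 18 (mod 31). 18 = 18.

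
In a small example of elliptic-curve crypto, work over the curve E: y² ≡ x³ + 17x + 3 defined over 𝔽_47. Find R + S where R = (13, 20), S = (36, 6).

(30, 21)

(13, 20) + (36, 6). λ = (6 - 20)/(36 - 13) ≡ 33/23 mod 47. 23⁻¹ ≡ 45 (mod 47) since 23·45 = 1035 ≡ 1, so λ ≡ 28.
  x = λ² - 13 - 36 = 784 - 49 ≡ 30; y = λ·(13 - 30) - 20 ≡ 21. → (30, 21)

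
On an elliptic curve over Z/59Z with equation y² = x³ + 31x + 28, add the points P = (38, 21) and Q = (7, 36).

(38, 21) + (7, 36). λ = (36 - 21)/(7 - 38) ≡ 15/28 mod 59. 28⁻¹ ≡ 19 (mod 59), so λ ≡ 49.
  x = λ² - 38 - 7 = 2401 - 45 ≡ 55; y = λ·(38 - 55) - 21 ≡ 31. → (55, 31)

(55, 31)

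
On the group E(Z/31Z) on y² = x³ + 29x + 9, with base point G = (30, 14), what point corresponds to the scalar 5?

(14, 11)

Repeated addition: build up to 5G.
2G: tangent at (30, 14): λ = (3·30² + 29)/(2·14) ≡ 1/28. 28⁻¹ ≡ 10 (mod 31), so λ ≡ 1·10 ≡ 10.
  x = λ² - 30 - 30 = 100 - 60 ≡ 9; y = λ·(30 - 9) - 14 ≡ 10. → (9, 10)
3G: (9, 10) + (30, 14). λ = (14 - 10)/(30 - 9) ≡ 4/21 mod 31. 21⁻¹ ≡ 3 (mod 31), so λ ≡ 12.
  x = λ² - 9 - 30 = 144 - 39 ≡ 12; y = λ·(9 - 12) - 10 ≡ 16. → (12, 16)
4G: (12, 16) + (30, 14). λ = (14 - 16)/(30 - 12) ≡ 29/18 mod 31. 18⁻¹ ≡ 19 (mod 31), so λ ≡ 24.
  x = λ² - 12 - 30 = 576 - 42 ≡ 7; y = λ·(12 - 7) - 16 ≡ 11. → (7, 11)
5G: (7, 11) + (30, 14). λ = (14 - 11)/(30 - 7) ≡ 3/23 mod 31. 23⁻¹ ≡ 27 (mod 31), so λ ≡ 19.
  x = λ² - 7 - 30 = 361 - 37 ≡ 14; y = λ·(7 - 14) - 11 ≡ 11. → (14, 11)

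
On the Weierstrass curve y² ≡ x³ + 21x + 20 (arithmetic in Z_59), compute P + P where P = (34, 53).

(57, 41)

tangent at (34, 53): λ = (3·34² + 21)/(2·53) ≡ 8/47. 47⁻¹ ≡ 54 (mod 59), so λ ≡ 8·54 ≡ 19.
  x = λ² - 34 - 34 = 361 - 68 ≡ 57; y = λ·(34 - 57) - 53 ≡ 41. → (57, 41)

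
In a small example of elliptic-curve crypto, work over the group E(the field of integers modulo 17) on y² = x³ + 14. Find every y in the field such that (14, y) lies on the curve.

x³ + 0x + 14 = 2758 ≡ 4 (mod 17).
Square roots of 4 mod 17: 2 and 15 (since 2² = 4 ≡ 4).

2, 15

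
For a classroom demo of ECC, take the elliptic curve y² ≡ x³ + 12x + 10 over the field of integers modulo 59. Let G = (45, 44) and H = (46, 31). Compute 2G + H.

(10, 3)

First 2G:
Repeated addition: build up to 2G.
2G: tangent at (45, 44): λ = (3·45² + 12)/(2·44) ≡ 10/29. 29⁻¹ ≡ 57 (mod 59), so λ ≡ 10·57 ≡ 39.
  x = λ² - 45 - 45 = 1521 - 90 ≡ 15; y = λ·(45 - 15) - 44 ≡ 5. → (15, 5)
2G = (15, 5).
Finally 2G + H:
(15, 5) + (46, 31). λ = (31 - 5)/(46 - 15) ≡ 26/31 mod 59. 31⁻¹ ≡ 40 (mod 59), so λ ≡ 37.
  x = λ² - 15 - 46 = 1369 - 61 ≡ 10; y = λ·(15 - 10) - 5 ≡ 3. → (10, 3)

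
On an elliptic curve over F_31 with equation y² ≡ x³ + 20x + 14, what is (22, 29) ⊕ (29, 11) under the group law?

(22, 29) + (29, 11). λ = (11 - 29)/(29 - 22) ≡ 13/7 mod 31. 7⁻¹ ≡ 9 (mod 31), so λ ≡ 24.
  x = λ² - 22 - 29 = 576 - 51 ≡ 29; y = λ·(22 - 29) - 29 ≡ 20. → (29, 20)

(29, 20)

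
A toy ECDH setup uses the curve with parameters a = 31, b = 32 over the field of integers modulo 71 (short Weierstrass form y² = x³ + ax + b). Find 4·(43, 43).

Write P = (43, 43).
Repeated addition: build up to 4P.
2P: tangent at (43, 43): λ = (3·43² + 31)/(2·43) ≡ 40/15. 15⁻¹ ≡ 19 (mod 71), so λ ≡ 40·19 ≡ 50.
  x = λ² - 43 - 43 = 2500 - 86 ≡ 0; y = λ·(43 - 0) - 43 ≡ 48. → (0, 48)
3P: (0, 48) + (43, 43). λ = (43 - 48)/(43 - 0) ≡ 66/43 mod 71. 43⁻¹ ≡ 38 (mod 71), so λ ≡ 23.
  x = λ² - 0 - 43 = 529 - 43 ≡ 60; y = λ·(0 - 60) - 48 ≡ 63. → (60, 63)
4P: (60, 63) + (43, 43). λ = (43 - 63)/(43 - 60) ≡ 51/54 mod 71. 54⁻¹ ≡ 25 (mod 71) since 54·25 = 1350 ≡ 1, so λ ≡ 68.
  x = λ² - 60 - 43 = 4624 - 103 ≡ 48; y = λ·(60 - 48) - 63 ≡ 43. → (48, 43)

(48, 43)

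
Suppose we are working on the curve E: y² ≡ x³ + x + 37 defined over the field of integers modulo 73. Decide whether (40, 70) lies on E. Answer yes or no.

y² = 70² ≡ 9; x³ + 1x + 37 = 64077 ≡ 56 (mod 73). 9 ≠ 56.

no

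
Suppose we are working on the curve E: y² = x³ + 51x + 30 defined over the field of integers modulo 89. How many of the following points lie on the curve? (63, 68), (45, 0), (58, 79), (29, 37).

(63, 68): 68² ≡ 85, rhs ≡ 85 → on.
(45, 0): 0² ≡ 0, rhs ≡ 0 → on.
(58, 79): 79² ≡ 11, rhs ≡ 75 → off.
(29, 37): 37² ≡ 34, rhs ≡ 88 → off.

2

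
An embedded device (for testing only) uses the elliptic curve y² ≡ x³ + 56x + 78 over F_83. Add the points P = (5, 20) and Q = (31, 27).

(5, 20) + (31, 27). λ = (27 - 20)/(31 - 5) ≡ 7/26 mod 83. 26⁻¹ ≡ 16 (mod 83), so λ ≡ 29.
  x = λ² - 5 - 31 = 841 - 36 ≡ 58; y = λ·(5 - 58) - 20 ≡ 20. → (58, 20)

(58, 20)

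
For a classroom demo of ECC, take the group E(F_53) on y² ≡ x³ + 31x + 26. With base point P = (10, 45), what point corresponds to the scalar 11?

(14, 36)

Double-and-add on 11 = (1011)₂. Start with P = (10, 45) for the leading 1-bit.
double: tangent at (10, 45): λ = (3·10² + 31)/(2·45) ≡ 13/37. 37⁻¹ ≡ 43 (mod 53) since 37·43 = 1591 ≡ 1, so λ ≡ 13·43 ≡ 29.
  x = λ² - 10 - 10 = 841 - 20 ≡ 26; y = λ·(10 - 26) - 45 ≡ 21. → (26, 21)
double: tangent at (26, 21): λ = (3·26² + 31)/(2·21) ≡ 45/42. 42⁻¹ ≡ 24 (mod 53), so λ ≡ 45·24 ≡ 20.
  x = λ² - 26 - 26 = 400 - 52 ≡ 30; y = λ·(26 - 30) - 21 ≡ 5. → (30, 5)
add P: (30, 5) + (10, 45). λ = (45 - 5)/(10 - 30) ≡ 40/33 mod 53. 33⁻¹ ≡ 45 (mod 53), so λ ≡ 51.
  x = λ² - 30 - 10 = 2601 - 40 ≡ 17; y = λ·(30 - 17) - 5 ≡ 22. → (17, 22)
double: tangent at (17, 22): λ = (3·17² + 31)/(2·22) ≡ 50/44. 44⁻¹ ≡ 47 (mod 53), so λ ≡ 50·47 ≡ 18.
  x = λ² - 17 - 17 = 324 - 34 ≡ 25; y = λ·(17 - 25) - 22 ≡ 46. → (25, 46)
add P: (25, 46) + (10, 45). λ = (45 - 46)/(10 - 25) ≡ 52/38 mod 53. 38⁻¹ ≡ 7 (mod 53) since 38·7 = 266 ≡ 1, so λ ≡ 46.
  x = λ² - 25 - 10 = 2116 - 35 ≡ 14; y = λ·(25 - 14) - 46 ≡ 36. → (14, 36)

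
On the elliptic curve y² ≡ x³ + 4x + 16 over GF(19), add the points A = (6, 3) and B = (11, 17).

(3, 13)

(6, 3) + (11, 17). λ = (17 - 3)/(11 - 6) ≡ 14/5 mod 19. 5⁻¹ ≡ 4 (mod 19) since 5·4 = 20 ≡ 1, so λ ≡ 18.
  x = λ² - 6 - 11 = 324 - 17 ≡ 3; y = λ·(6 - 3) - 3 ≡ 13. → (3, 13)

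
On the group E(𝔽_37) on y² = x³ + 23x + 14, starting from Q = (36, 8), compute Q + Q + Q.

Repeated addition: build up to 3Q.
2Q: tangent at (36, 8): λ = (3·36² + 23)/(2·8) ≡ 26/16. 16⁻¹ ≡ 7 (mod 37), so λ ≡ 26·7 ≡ 34.
  x = λ² - 36 - 36 = 1156 - 72 ≡ 11; y = λ·(36 - 11) - 8 ≡ 28. → (11, 28)
3Q: (11, 28) + (36, 8). λ = (8 - 28)/(36 - 11) ≡ 17/25 mod 37. 25⁻¹ ≡ 3 (mod 37) since 25·3 = 75 ≡ 1, so λ ≡ 14.
  x = λ² - 11 - 36 = 196 - 47 ≡ 1; y = λ·(11 - 1) - 28 ≡ 1. → (1, 1)

(1, 1)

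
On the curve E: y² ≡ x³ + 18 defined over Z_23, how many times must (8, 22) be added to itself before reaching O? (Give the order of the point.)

6

2P: tangent at (8, 22): λ = (3·8² + 0)/(2·22) ≡ 8/21. 21⁻¹ ≡ 11 (mod 23) since 21·11 = 231 ≡ 1, so λ ≡ 8·11 ≡ 19.
  x = λ² - 8 - 8 = 361 - 16 ≡ 0; y = λ·(8 - 0) - 22 ≡ 15. → (0, 15)
3P: (0, 15) + (8, 22). λ = (22 - 15)/(8 - 0) ≡ 7/8 mod 23. 8⁻¹ ≡ 3 (mod 23), so λ ≡ 21.
  x = λ² - 0 - 8 = 441 - 8 ≡ 19; y = λ·(0 - 19) - 15 ≡ 0. → (19, 0)
4P: (19, 0) + (8, 22). λ = (22 - 0)/(8 - 19) ≡ 22/12 mod 23. 12⁻¹ ≡ 2 (mod 23), so λ ≡ 21.
  x = λ² - 19 - 8 = 441 - 27 ≡ 0; y = λ·(19 - 0) - 0 ≡ 8. → (0, 8)
5P: (0, 8) + (8, 22). λ = (22 - 8)/(8 - 0) ≡ 14/8 mod 23. 8⁻¹ ≡ 3 (mod 23), so λ ≡ 19.
  x = λ² - 0 - 8 = 361 - 8 ≡ 8; y = λ·(0 - 8) - 8 ≡ 1. → (8, 1)
6P: (8, 1) + (8, 22): same x and y₁ ≡ -y₂, so the sum is O.
6P = O, so the order is 6.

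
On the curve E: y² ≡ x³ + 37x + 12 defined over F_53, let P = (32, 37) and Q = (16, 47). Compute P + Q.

(32, 37) + (16, 47). λ = (47 - 37)/(16 - 32) ≡ 10/37 mod 53. 37⁻¹ ≡ 43 (mod 53), so λ ≡ 6.
  x = λ² - 32 - 16 = 36 - 48 ≡ 41; y = λ·(32 - 41) - 37 ≡ 15. → (41, 15)

(41, 15)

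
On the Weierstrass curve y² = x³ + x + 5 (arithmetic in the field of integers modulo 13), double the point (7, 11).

tangent at (7, 11): λ = (3·7² + 1)/(2·11) ≡ 5/9. 9⁻¹ ≡ 3 (mod 13), so λ ≡ 5·3 ≡ 2.
  x = λ² - 7 - 7 = 4 - 14 ≡ 3; y = λ·(7 - 3) - 11 ≡ 10. → (3, 10)

(3, 10)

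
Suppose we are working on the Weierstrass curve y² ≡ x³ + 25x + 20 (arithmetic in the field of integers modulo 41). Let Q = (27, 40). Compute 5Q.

Double-and-add on 5 = (101)₂. Start with Q = (27, 40) for the leading 1-bit.
double: tangent at (27, 40): λ = (3·27² + 25)/(2·40) ≡ 39/39. 39⁻¹ ≡ 20 (mod 41), so λ ≡ 39·20 ≡ 1.
  x = λ² - 27 - 27 = 1 - 54 ≡ 29; y = λ·(27 - 29) - 40 ≡ 40. → (29, 40)
double: tangent at (29, 40): λ = (3·29² + 25)/(2·40) ≡ 6/39. 39⁻¹ ≡ 20 (mod 41), so λ ≡ 6·20 ≡ 38.
  x = λ² - 29 - 29 = 1444 - 58 ≡ 33; y = λ·(29 - 33) - 40 ≡ 13. → (33, 13)
add Q: (33, 13) + (27, 40). λ = (40 - 13)/(27 - 33) ≡ 27/35 mod 41. 35⁻¹ ≡ 34 (mod 41) since 35·34 = 1190 ≡ 1, so λ ≡ 16.
  x = λ² - 33 - 27 = 256 - 60 ≡ 32; y = λ·(33 - 32) - 13 ≡ 3. → (32, 3)

(32, 3)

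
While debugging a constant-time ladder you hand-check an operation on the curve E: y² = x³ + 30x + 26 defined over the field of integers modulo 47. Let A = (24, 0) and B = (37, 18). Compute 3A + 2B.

(46, 29)

First 3A:
Repeated addition: build up to 3A.
2A: (24, 0) + (24, 0): same x and y₁ ≡ -y₂, so the sum is 𝒪.
3A: 𝒪 + (24, 0) = (24, 0) (identity).
3A = (24, 0).
Next 2B:
Repeated addition: build up to 2B.
2B: tangent at (37, 18): λ = (3·37² + 30)/(2·18) ≡ 1/36. 36⁻¹ ≡ 17 (mod 47), so λ ≡ 1·17 ≡ 17.
  x = λ² - 37 - 37 = 289 - 74 ≡ 27; y = λ·(37 - 27) - 18 ≡ 11. → (27, 11)
2B = (27, 11).
Finally 3A + 2B:
(24, 0) + (27, 11). λ = (11 - 0)/(27 - 24) ≡ 11/3 mod 47. 3⁻¹ ≡ 16 (mod 47) since 3·16 = 48 ≡ 1, so λ ≡ 35.
  x = λ² - 24 - 27 = 1225 - 51 ≡ 46; y = λ·(24 - 46) - 0 ≡ 29. → (46, 29)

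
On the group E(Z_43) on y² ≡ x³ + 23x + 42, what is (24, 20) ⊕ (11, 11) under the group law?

(24, 20) + (11, 11). λ = (11 - 20)/(11 - 24) ≡ 34/30 mod 43. 30⁻¹ ≡ 33 (mod 43), so λ ≡ 4.
  x = λ² - 24 - 11 = 16 - 35 ≡ 24; y = λ·(24 - 24) - 20 ≡ 23. → (24, 23)

(24, 23)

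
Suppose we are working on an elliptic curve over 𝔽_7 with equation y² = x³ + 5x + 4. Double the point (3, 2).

tangent at (3, 2): λ = (3·3² + 5)/(2·2) ≡ 4/4. 4⁻¹ ≡ 2 (mod 7) since 4·2 = 8 ≡ 1, so λ ≡ 4·2 ≡ 1.
  x = λ² - 3 - 3 = 1 - 6 ≡ 2; y = λ·(3 - 2) - 2 ≡ 6. → (2, 6)

(2, 6)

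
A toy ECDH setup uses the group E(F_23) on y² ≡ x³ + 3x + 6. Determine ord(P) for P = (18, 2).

2P: tangent at (18, 2): λ = (3·18² + 3)/(2·2) ≡ 9/4. 4⁻¹ ≡ 6 (mod 23) since 4·6 = 24 ≡ 1, so λ ≡ 9·6 ≡ 8.
  x = λ² - 18 - 18 = 64 - 36 ≡ 5; y = λ·(18 - 5) - 2 ≡ 10. → (5, 10)
3P: (5, 10) + (18, 2). λ = (2 - 10)/(18 - 5) ≡ 15/13 mod 23. 13⁻¹ ≡ 16 (mod 23), so λ ≡ 10.
  x = λ² - 5 - 18 = 100 - 23 ≡ 8; y = λ·(5 - 8) - 10 ≡ 6. → (8, 6)
4P: (8, 6) + (18, 2). λ = (2 - 6)/(18 - 8) ≡ 19/10 mod 23. 10⁻¹ ≡ 7 (mod 23), so λ ≡ 18.
  x = λ² - 8 - 18 = 324 - 26 ≡ 22; y = λ·(8 - 22) - 6 ≡ 18. → (22, 18)
5P: (22, 18) + (18, 2). λ = (2 - 18)/(18 - 22) ≡ 7/19 mod 23. 19⁻¹ ≡ 17 (mod 23), so λ ≡ 4.
  x = λ² - 22 - 18 = 16 - 40 ≡ 22; y = λ·(22 - 22) - 18 ≡ 5. → (22, 5)
6P: (22, 5) + (18, 2). λ = (2 - 5)/(18 - 22) ≡ 20/19 mod 23. 19⁻¹ ≡ 17 (mod 23) since 19·17 = 323 ≡ 1, so λ ≡ 18.
  x = λ² - 22 - 18 = 324 - 40 ≡ 8; y = λ·(22 - 8) - 5 ≡ 17. → (8, 17)
7P: (8, 17) + (18, 2). λ = (2 - 17)/(18 - 8) ≡ 8/10 mod 23. 10⁻¹ ≡ 7 (mod 23), so λ ≡ 10.
  x = λ² - 8 - 18 = 100 - 26 ≡ 5; y = λ·(8 - 5) - 17 ≡ 13. → (5, 13)
8P: (5, 13) + (18, 2). λ = (2 - 13)/(18 - 5) ≡ 12/13 mod 23. 13⁻¹ ≡ 16 (mod 23) since 13·16 = 208 ≡ 1, so λ ≡ 8.
  x = λ² - 5 - 18 = 64 - 23 ≡ 18; y = λ·(5 - 18) - 13 ≡ 21. → (18, 21)
9P: (18, 21) + (18, 2): same x and y₁ ≡ -y₂, so the sum is O.
9P = O, so the order is 9.

9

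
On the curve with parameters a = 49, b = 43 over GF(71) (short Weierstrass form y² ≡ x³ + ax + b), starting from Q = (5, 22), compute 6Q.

(54, 41)

Repeated addition: build up to 6Q.
2Q: tangent at (5, 22): λ = (3·5² + 49)/(2·22) ≡ 53/44. 44⁻¹ ≡ 21 (mod 71) since 44·21 = 924 ≡ 1, so λ ≡ 53·21 ≡ 48.
  x = λ² - 5 - 5 = 2304 - 10 ≡ 22; y = λ·(5 - 22) - 22 ≡ 14. → (22, 14)
3Q: (22, 14) + (5, 22). λ = (22 - 14)/(5 - 22) ≡ 8/54 mod 71. 54⁻¹ ≡ 25 (mod 71) since 54·25 = 1350 ≡ 1, so λ ≡ 58.
  x = λ² - 22 - 5 = 3364 - 27 ≡ 0; y = λ·(22 - 0) - 14 ≡ 55. → (0, 55)
4Q: (0, 55) + (5, 22). λ = (22 - 55)/(5 - 0) ≡ 38/5 mod 71. 5⁻¹ ≡ 57 (mod 71), so λ ≡ 36.
  x = λ² - 0 - 5 = 1296 - 5 ≡ 13; y = λ·(0 - 13) - 55 ≡ 45. → (13, 45)
5Q: (13, 45) + (5, 22). λ = (22 - 45)/(5 - 13) ≡ 48/63 mod 71. 63⁻¹ ≡ 62 (mod 71) since 63·62 = 3906 ≡ 1, so λ ≡ 65.
  x = λ² - 13 - 5 = 4225 - 18 ≡ 18; y = λ·(13 - 18) - 45 ≡ 56. → (18, 56)
6Q: (18, 56) + (5, 22). λ = (22 - 56)/(5 - 18) ≡ 37/58 mod 71. 58⁻¹ ≡ 60 (mod 71), so λ ≡ 19.
  x = λ² - 18 - 5 = 361 - 23 ≡ 54; y = λ·(18 - 54) - 56 ≡ 41. → (54, 41)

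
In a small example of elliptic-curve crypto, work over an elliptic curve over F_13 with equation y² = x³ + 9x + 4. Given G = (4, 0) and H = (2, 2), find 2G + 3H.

First 2G:
Repeated addition: build up to 2G.
2G: (4, 0) + (4, 0): same x and y₁ ≡ -y₂, so the sum is O.
2G = O.
Next 3H:
Repeated addition: build up to 3H.
2H: tangent at (2, 2): λ = (3·2² + 9)/(2·2) ≡ 8/4. 4⁻¹ ≡ 10 (mod 13), so λ ≡ 8·10 ≡ 2.
  x = λ² - 2 - 2 = 4 - 4 ≡ 0; y = λ·(2 - 0) - 2 ≡ 2. → (0, 2)
3H: (0, 2) + (2, 2). λ = (2 - 2)/(2 - 0) ≡ 0/2 mod 13. 2⁻¹ ≡ 7 (mod 13), so λ ≡ 0.
  x = λ² - 0 - 2 = 0 - 2 ≡ 11; y = λ·(0 - 11) - 2 ≡ 11. → (11, 11)
3H = (11, 11).
Finally 2G + 3H:
O + (11, 11) = (11, 11) (identity).

(11, 11)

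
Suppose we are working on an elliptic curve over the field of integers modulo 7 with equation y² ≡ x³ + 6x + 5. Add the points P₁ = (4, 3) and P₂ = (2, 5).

(2, 2)

(4, 3) + (2, 5). λ = (5 - 3)/(2 - 4) ≡ 2/5 mod 7. 5⁻¹ ≡ 3 (mod 7), so λ ≡ 6.
  x = λ² - 4 - 2 = 36 - 6 ≡ 2; y = λ·(4 - 2) - 3 ≡ 2. → (2, 2)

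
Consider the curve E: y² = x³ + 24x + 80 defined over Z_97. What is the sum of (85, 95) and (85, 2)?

O

The two points share x = 85 and their y-coordinates satisfy 95 + 2 ≡ 0 (mod 97), so they are inverses. Their sum is O.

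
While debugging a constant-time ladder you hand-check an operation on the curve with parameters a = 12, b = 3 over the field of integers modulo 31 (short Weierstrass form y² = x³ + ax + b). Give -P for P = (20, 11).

-(20, 11) = (20, -11 mod 31) = (20, 20).

(20, 20)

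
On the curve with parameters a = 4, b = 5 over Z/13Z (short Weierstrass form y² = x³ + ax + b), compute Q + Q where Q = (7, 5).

tangent at (7, 5): λ = (3·7² + 4)/(2·5) ≡ 8/10. 10⁻¹ ≡ 4 (mod 13), so λ ≡ 8·4 ≡ 6.
  x = λ² - 7 - 7 = 36 - 14 ≡ 9; y = λ·(7 - 9) - 5 ≡ 9. → (9, 9)

(9, 9)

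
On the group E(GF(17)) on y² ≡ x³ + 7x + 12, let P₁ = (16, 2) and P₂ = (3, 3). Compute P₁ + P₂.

(14, 7)

(16, 2) + (3, 3). λ = (3 - 2)/(3 - 16) ≡ 1/4 mod 17. 4⁻¹ ≡ 13 (mod 17), so λ ≡ 13.
  x = λ² - 16 - 3 = 169 - 19 ≡ 14; y = λ·(16 - 14) - 2 ≡ 7. → (14, 7)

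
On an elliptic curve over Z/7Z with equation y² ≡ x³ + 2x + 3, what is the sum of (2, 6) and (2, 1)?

The two points share x = 2 and their y-coordinates satisfy 6 + 1 ≡ 0 (mod 7), so they are inverses. Their sum is 𝒪.

O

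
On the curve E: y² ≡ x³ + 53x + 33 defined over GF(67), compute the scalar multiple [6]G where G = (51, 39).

O

Repeated addition: build up to 6G.
2G: tangent at (51, 39): λ = (3·51² + 53)/(2·39) ≡ 17/11. 11⁻¹ ≡ 61 (mod 67) since 11·61 = 671 ≡ 1, so λ ≡ 17·61 ≡ 32.
  x = λ² - 51 - 51 = 1024 - 102 ≡ 51; y = λ·(51 - 51) - 39 ≡ 28. → (51, 28)
3G: (51, 28) + (51, 39): same x and y₁ ≡ -y₂, so the sum is ∞.
4G: ∞ + (51, 39) = (51, 39) (identity).
5G: tangent at (51, 39): λ = (3·51² + 53)/(2·39) ≡ 17/11. 11⁻¹ ≡ 61 (mod 67), so λ ≡ 17·61 ≡ 32.
  x = λ² - 51 - 51 = 1024 - 102 ≡ 51; y = λ·(51 - 51) - 39 ≡ 28. → (51, 28)
6G: (51, 28) + (51, 39): same x and y₁ ≡ -y₂, so the sum is ∞.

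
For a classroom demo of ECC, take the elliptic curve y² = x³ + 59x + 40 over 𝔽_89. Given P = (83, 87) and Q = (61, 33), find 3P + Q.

(23, 6)

First 3P:
Repeated addition: build up to 3P.
2P: tangent at (83, 87): λ = (3·83² + 59)/(2·87) ≡ 78/85. 85⁻¹ ≡ 22 (mod 89), so λ ≡ 78·22 ≡ 25.
  x = λ² - 83 - 83 = 625 - 166 ≡ 14; y = λ·(83 - 14) - 87 ≡ 36. → (14, 36)
3P: (14, 36) + (83, 87). λ = (87 - 36)/(83 - 14) ≡ 51/69 mod 89. 69⁻¹ ≡ 40 (mod 89) since 69·40 = 2760 ≡ 1, so λ ≡ 82.
  x = λ² - 14 - 83 = 6724 - 97 ≡ 41; y = λ·(14 - 41) - 36 ≡ 64. → (41, 64)
3P = (41, 64).
Finally 3P + Q:
(41, 64) + (61, 33). λ = (33 - 64)/(61 - 41) ≡ 58/20 mod 89. 20⁻¹ ≡ 49 (mod 89) since 20·49 = 980 ≡ 1, so λ ≡ 83.
  x = λ² - 41 - 61 = 6889 - 102 ≡ 23; y = λ·(41 - 23) - 64 ≡ 6. → (23, 6)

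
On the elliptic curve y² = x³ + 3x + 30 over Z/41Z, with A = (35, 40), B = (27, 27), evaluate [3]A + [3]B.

(8, 22)

First 3A:
Repeated addition: build up to 3A.
2A: tangent at (35, 40): λ = (3·35² + 3)/(2·40) ≡ 29/39. 39⁻¹ ≡ 20 (mod 41) since 39·20 = 780 ≡ 1, so λ ≡ 29·20 ≡ 6.
  x = λ² - 35 - 35 = 36 - 70 ≡ 7; y = λ·(35 - 7) - 40 ≡ 5. → (7, 5)
3A: (7, 5) + (35, 40). λ = (40 - 5)/(35 - 7) ≡ 35/28 mod 41. 28⁻¹ ≡ 22 (mod 41) since 28·22 = 616 ≡ 1, so λ ≡ 32.
  x = λ² - 7 - 35 = 1024 - 42 ≡ 39; y = λ·(7 - 39) - 5 ≡ 37. → (39, 37)
3A = (39, 37).
Next 3B:
Repeated addition: build up to 3B.
2B: tangent at (27, 27): λ = (3·27² + 3)/(2·27) ≡ 17/13. 13⁻¹ ≡ 19 (mod 41) since 13·19 = 247 ≡ 1, so λ ≡ 17·19 ≡ 36.
  x = λ² - 27 - 27 = 1296 - 54 ≡ 12; y = λ·(27 - 12) - 27 ≡ 21. → (12, 21)
3B: (12, 21) + (27, 27). λ = (27 - 21)/(27 - 12) ≡ 6/15 mod 41. 15⁻¹ ≡ 11 (mod 41), so λ ≡ 25.
  x = λ² - 12 - 27 = 625 - 39 ≡ 12; y = λ·(12 - 12) - 21 ≡ 20. → (12, 20)
3B = (12, 20).
Finally 3A + 3B:
(39, 37) + (12, 20). λ = (20 - 37)/(12 - 39) ≡ 24/14 mod 41. 14⁻¹ ≡ 3 (mod 41), so λ ≡ 31.
  x = λ² - 39 - 12 = 961 - 51 ≡ 8; y = λ·(39 - 8) - 37 ≡ 22. → (8, 22)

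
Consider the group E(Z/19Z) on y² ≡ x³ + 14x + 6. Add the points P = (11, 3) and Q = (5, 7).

(11, 3) + (5, 7). λ = (7 - 3)/(5 - 11) ≡ 4/13 mod 19. 13⁻¹ ≡ 3 (mod 19) since 13·3 = 39 ≡ 1, so λ ≡ 12.
  x = λ² - 11 - 5 = 144 - 16 ≡ 14; y = λ·(11 - 14) - 3 ≡ 18. → (14, 18)

(14, 18)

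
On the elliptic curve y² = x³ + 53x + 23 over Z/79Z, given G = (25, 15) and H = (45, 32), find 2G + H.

(13, 12)

First 2G:
Repeated addition: build up to 2G.
2G: tangent at (25, 15): λ = (3·25² + 53)/(2·15) ≡ 32/30. 30⁻¹ ≡ 29 (mod 79) since 30·29 = 870 ≡ 1, so λ ≡ 32·29 ≡ 59.
  x = λ² - 25 - 25 = 3481 - 50 ≡ 34; y = λ·(25 - 34) - 15 ≡ 7. → (34, 7)
2G = (34, 7).
Finally 2G + H:
(34, 7) + (45, 32). λ = (32 - 7)/(45 - 34) ≡ 25/11 mod 79. 11⁻¹ ≡ 36 (mod 79), so λ ≡ 31.
  x = λ² - 34 - 45 = 961 - 79 ≡ 13; y = λ·(34 - 13) - 7 ≡ 12. → (13, 12)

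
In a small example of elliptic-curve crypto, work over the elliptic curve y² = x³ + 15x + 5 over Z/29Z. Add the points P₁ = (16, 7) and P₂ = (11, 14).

(16, 7) + (11, 14). λ = (14 - 7)/(11 - 16) ≡ 7/24 mod 29. 24⁻¹ ≡ 23 (mod 29), so λ ≡ 16.
  x = λ² - 16 - 11 = 256 - 27 ≡ 26; y = λ·(16 - 26) - 7 ≡ 7. → (26, 7)

(26, 7)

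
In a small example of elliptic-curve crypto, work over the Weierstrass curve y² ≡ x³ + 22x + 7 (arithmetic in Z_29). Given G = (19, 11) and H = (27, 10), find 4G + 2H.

First 4G:
Double-and-add on 4 = (100)₂. Start with G = (19, 11) for the leading 1-bit.
double: tangent at (19, 11): λ = (3·19² + 22)/(2·11) ≡ 3/22. 22⁻¹ ≡ 4 (mod 29) since 22·4 = 88 ≡ 1, so λ ≡ 3·4 ≡ 12.
  x = λ² - 19 - 19 = 144 - 38 ≡ 19; y = λ·(19 - 19) - 11 ≡ 18. → (19, 18)
double: tangent at (19, 18): λ = (3·19² + 22)/(2·18) ≡ 3/7. 7⁻¹ ≡ 25 (mod 29), so λ ≡ 3·25 ≡ 17.
  x = λ² - 19 - 19 = 289 - 38 ≡ 19; y = λ·(19 - 19) - 18 ≡ 11. → (19, 11)
4G = (19, 11).
Next 2H:
Repeated addition: build up to 2H.
2H: tangent at (27, 10): λ = (3·27² + 22)/(2·10) ≡ 5/20. 20⁻¹ ≡ 16 (mod 29), so λ ≡ 5·16 ≡ 22.
  x = λ² - 27 - 27 = 484 - 54 ≡ 24; y = λ·(27 - 24) - 10 ≡ 27. → (24, 27)
2H = (24, 27).
Finally 4G + 2H:
(19, 11) + (24, 27). λ = (27 - 11)/(24 - 19) ≡ 16/5 mod 29. 5⁻¹ ≡ 6 (mod 29), so λ ≡ 9.
  x = λ² - 19 - 24 = 81 - 43 ≡ 9; y = λ·(19 - 9) - 11 ≡ 21. → (9, 21)

(9, 21)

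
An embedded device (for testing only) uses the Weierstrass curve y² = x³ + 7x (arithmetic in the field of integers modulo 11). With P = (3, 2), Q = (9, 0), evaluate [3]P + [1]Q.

(9, 0)

First 3P:
Repeated addition: build up to 3P.
2P: tangent at (3, 2): λ = (3·3² + 7)/(2·2) ≡ 1/4. 4⁻¹ ≡ 3 (mod 11) since 4·3 = 12 ≡ 1, so λ ≡ 1·3 ≡ 3.
  x = λ² - 3 - 3 = 9 - 6 ≡ 3; y = λ·(3 - 3) - 2 ≡ 9. → (3, 9)
3P: (3, 9) + (3, 2): same x and y₁ ≡ -y₂, so the sum is the point at infinity.
3P = the point at infinity.
Finally 3P + Q:
the point at infinity + (9, 0) = (9, 0) (identity).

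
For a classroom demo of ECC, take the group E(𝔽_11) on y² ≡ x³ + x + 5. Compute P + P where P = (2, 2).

tangent at (2, 2): λ = (3·2² + 1)/(2·2) ≡ 2/4. 4⁻¹ ≡ 3 (mod 11), so λ ≡ 2·3 ≡ 6.
  x = λ² - 2 - 2 = 36 - 4 ≡ 10; y = λ·(2 - 10) - 2 ≡ 5. → (10, 5)

(10, 5)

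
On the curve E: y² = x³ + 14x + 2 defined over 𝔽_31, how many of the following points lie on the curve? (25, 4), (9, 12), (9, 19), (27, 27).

2

(25, 4): 4² ≡ 16, rhs ≡ 12 → off.
(9, 12): 12² ≡ 20, rhs ≡ 20 → on.
(9, 19): 19² ≡ 20, rhs ≡ 20 → on.
(27, 27): 27² ≡ 16, rhs ≡ 6 → off.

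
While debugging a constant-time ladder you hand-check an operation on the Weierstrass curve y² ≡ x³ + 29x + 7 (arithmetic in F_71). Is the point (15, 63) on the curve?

y² = 63² ≡ 64; x³ + 29x + 7 = 3817 ≡ 54 (mod 71). 64 ≠ 54.

no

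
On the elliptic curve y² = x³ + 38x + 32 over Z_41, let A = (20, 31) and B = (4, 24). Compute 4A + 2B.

(24, 34)

First 4A:
Double-and-add on 4 = (100)₂. Start with A = (20, 31) for the leading 1-bit.
double: tangent at (20, 31): λ = (3·20² + 38)/(2·31) ≡ 8/21. 21⁻¹ ≡ 2 (mod 41), so λ ≡ 8·2 ≡ 16.
  x = λ² - 20 - 20 = 256 - 40 ≡ 11; y = λ·(20 - 11) - 31 ≡ 31. → (11, 31)
double: tangent at (11, 31): λ = (3·11² + 38)/(2·31) ≡ 32/21. 21⁻¹ ≡ 2 (mod 41), so λ ≡ 32·2 ≡ 23.
  x = λ² - 11 - 11 = 529 - 22 ≡ 15; y = λ·(11 - 15) - 31 ≡ 0. → (15, 0)
4A = (15, 0).
Next 2B:
Repeated addition: build up to 2B.
2B: tangent at (4, 24): λ = (3·4² + 38)/(2·24) ≡ 4/7. 7⁻¹ ≡ 6 (mod 41), so λ ≡ 4·6 ≡ 24.
  x = λ² - 4 - 4 = 576 - 8 ≡ 35; y = λ·(4 - 35) - 24 ≡ 11. → (35, 11)
2B = (35, 11).
Finally 4A + 2B:
(15, 0) + (35, 11). λ = (11 - 0)/(35 - 15) ≡ 11/20 mod 41. 20⁻¹ ≡ 39 (mod 41), so λ ≡ 19.
  x = λ² - 15 - 35 = 361 - 50 ≡ 24; y = λ·(15 - 24) - 0 ≡ 34. → (24, 34)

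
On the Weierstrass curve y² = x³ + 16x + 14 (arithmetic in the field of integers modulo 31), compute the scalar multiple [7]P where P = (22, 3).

Repeated addition: build up to 7P.
2P: tangent at (22, 3): λ = (3·22² + 16)/(2·3) ≡ 11/6. 6⁻¹ ≡ 26 (mod 31), so λ ≡ 11·26 ≡ 7.
  x = λ² - 22 - 22 = 49 - 44 ≡ 5; y = λ·(22 - 5) - 3 ≡ 23. → (5, 23)
3P: (5, 23) + (22, 3). λ = (3 - 23)/(22 - 5) ≡ 11/17 mod 31. 17⁻¹ ≡ 11 (mod 31) since 17·11 = 187 ≡ 1, so λ ≡ 28.
  x = λ² - 5 - 22 = 784 - 27 ≡ 13; y = λ·(5 - 13) - 23 ≡ 1. → (13, 1)
4P: (13, 1) + (22, 3). λ = (3 - 1)/(22 - 13) ≡ 2/9 mod 31. 9⁻¹ ≡ 7 (mod 31) since 9·7 = 63 ≡ 1, so λ ≡ 14.
  x = λ² - 13 - 22 = 196 - 35 ≡ 6; y = λ·(13 - 6) - 1 ≡ 4. → (6, 4)
5P: (6, 4) + (22, 3). λ = (3 - 4)/(22 - 6) ≡ 30/16 mod 31. 16⁻¹ ≡ 2 (mod 31) since 16·2 = 32 ≡ 1, so λ ≡ 29.
  x = λ² - 6 - 22 = 841 - 28 ≡ 7; y = λ·(6 - 7) - 4 ≡ 29. → (7, 29)
6P: (7, 29) + (22, 3). λ = (3 - 29)/(22 - 7) ≡ 5/15 mod 31. 15⁻¹ ≡ 29 (mod 31) since 15·29 = 435 ≡ 1, so λ ≡ 21.
  x = λ² - 7 - 22 = 441 - 29 ≡ 9; y = λ·(7 - 9) - 29 ≡ 22. → (9, 22)
7P: (9, 22) + (22, 3). λ = (3 - 22)/(22 - 9) ≡ 12/13 mod 31. 13⁻¹ ≡ 12 (mod 31), so λ ≡ 20.
  x = λ² - 9 - 22 = 400 - 31 ≡ 28; y = λ·(9 - 28) - 22 ≡ 1. → (28, 1)

(28, 1)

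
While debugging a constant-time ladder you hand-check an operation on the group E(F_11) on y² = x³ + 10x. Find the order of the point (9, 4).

6

2P: tangent at (9, 4): λ = (3·9² + 10)/(2·4) ≡ 0/8. 8⁻¹ ≡ 7 (mod 11), so λ ≡ 0·7 ≡ 0.
  x = λ² - 9 - 9 = 0 - 18 ≡ 4; y = λ·(9 - 4) - 4 ≡ 7. → (4, 7)
3P: (4, 7) + (9, 4). λ = (4 - 7)/(9 - 4) ≡ 8/5 mod 11. 5⁻¹ ≡ 9 (mod 11), so λ ≡ 6.
  x = λ² - 4 - 9 = 36 - 13 ≡ 1; y = λ·(4 - 1) - 7 ≡ 0. → (1, 0)
4P: (1, 0) + (9, 4). λ = (4 - 0)/(9 - 1) ≡ 4/8 mod 11. 8⁻¹ ≡ 7 (mod 11), so λ ≡ 6.
  x = λ² - 1 - 9 = 36 - 10 ≡ 4; y = λ·(1 - 4) - 0 ≡ 4. → (4, 4)
5P: (4, 4) + (9, 4). λ = (4 - 4)/(9 - 4) ≡ 0/5 mod 11. 5⁻¹ ≡ 9 (mod 11), so λ ≡ 0.
  x = λ² - 4 - 9 = 0 - 13 ≡ 9; y = λ·(4 - 9) - 4 ≡ 7. → (9, 7)
6P: (9, 7) + (9, 4): same x and y₁ ≡ -y₂, so the sum is O.
6P = O, so the order is 6.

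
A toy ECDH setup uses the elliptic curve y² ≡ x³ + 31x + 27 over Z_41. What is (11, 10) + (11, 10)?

tangent at (11, 10): λ = (3·11² + 31)/(2·10) ≡ 25/20. 20⁻¹ ≡ 39 (mod 41), so λ ≡ 25·39 ≡ 32.
  x = λ² - 11 - 11 = 1024 - 22 ≡ 18; y = λ·(11 - 18) - 10 ≡ 12. → (18, 12)

(18, 12)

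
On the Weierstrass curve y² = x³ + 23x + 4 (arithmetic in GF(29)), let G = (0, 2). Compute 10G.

Repeated addition: build up to 10G.
2G: tangent at (0, 2): λ = (3·0² + 23)/(2·2) ≡ 23/4. 4⁻¹ ≡ 22 (mod 29) since 4·22 = 88 ≡ 1, so λ ≡ 23·22 ≡ 13.
  x = λ² - 0 - 0 = 169 - 0 ≡ 24; y = λ·(0 - 24) - 2 ≡ 5. → (24, 5)
3G: (24, 5) + (0, 2). λ = (2 - 5)/(0 - 24) ≡ 26/5 mod 29. 5⁻¹ ≡ 6 (mod 29) since 5·6 = 30 ≡ 1, so λ ≡ 11.
  x = λ² - 24 - 0 = 121 - 24 ≡ 10; y = λ·(24 - 10) - 5 ≡ 4. → (10, 4)
4G: (10, 4) + (0, 2). λ = (2 - 4)/(0 - 10) ≡ 27/19 mod 29. 19⁻¹ ≡ 26 (mod 29), so λ ≡ 6.
  x = λ² - 10 - 0 = 36 - 10 ≡ 26; y = λ·(10 - 26) - 4 ≡ 16. → (26, 16)
5G: (26, 16) + (0, 2). λ = (2 - 16)/(0 - 26) ≡ 15/3 mod 29. 3⁻¹ ≡ 10 (mod 29), so λ ≡ 5.
  x = λ² - 26 - 0 = 25 - 26 ≡ 28; y = λ·(26 - 28) - 16 ≡ 3. → (28, 3)
6G: (28, 3) + (0, 2). λ = (2 - 3)/(0 - 28) ≡ 28/1 mod 29. 1⁻¹ ≡ 1 (mod 29), so λ ≡ 28.
  x = λ² - 28 - 0 = 784 - 28 ≡ 2; y = λ·(28 - 2) - 3 ≡ 0. → (2, 0)
7G: (2, 0) + (0, 2). λ = (2 - 0)/(0 - 2) ≡ 2/27 mod 29. 27⁻¹ ≡ 14 (mod 29), so λ ≡ 28.
  x = λ² - 2 - 0 = 784 - 2 ≡ 28; y = λ·(2 - 28) - 0 ≡ 26. → (28, 26)
8G: (28, 26) + (0, 2). λ = (2 - 26)/(0 - 28) ≡ 5/1 mod 29. 1⁻¹ ≡ 1 (mod 29) since 1·1 = 1 ≡ 1, so λ ≡ 5.
  x = λ² - 28 - 0 = 25 - 28 ≡ 26; y = λ·(28 - 26) - 26 ≡ 13. → (26, 13)
9G: (26, 13) + (0, 2). λ = (2 - 13)/(0 - 26) ≡ 18/3 mod 29. 3⁻¹ ≡ 10 (mod 29), so λ ≡ 6.
  x = λ² - 26 - 0 = 36 - 26 ≡ 10; y = λ·(26 - 10) - 13 ≡ 25. → (10, 25)
10G: (10, 25) + (0, 2). λ = (2 - 25)/(0 - 10) ≡ 6/19 mod 29. 19⁻¹ ≡ 26 (mod 29), so λ ≡ 11.
  x = λ² - 10 - 0 = 121 - 10 ≡ 24; y = λ·(10 - 24) - 25 ≡ 24. → (24, 24)

(24, 24)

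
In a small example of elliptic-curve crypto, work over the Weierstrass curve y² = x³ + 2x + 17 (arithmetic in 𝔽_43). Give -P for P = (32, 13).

-(32, 13) = (32, -13 mod 43) = (32, 30).

(32, 30)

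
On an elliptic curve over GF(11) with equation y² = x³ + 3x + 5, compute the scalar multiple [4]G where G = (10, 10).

Double-and-add on 4 = (100)₂. Start with G = (10, 10) for the leading 1-bit.
double: tangent at (10, 10): λ = (3·10² + 3)/(2·10) ≡ 6/9. 9⁻¹ ≡ 5 (mod 11) since 9·5 = 45 ≡ 1, so λ ≡ 6·5 ≡ 8.
  x = λ² - 10 - 10 = 64 - 20 ≡ 0; y = λ·(10 - 0) - 10 ≡ 4. → (0, 4)
double: tangent at (0, 4): λ = (3·0² + 3)/(2·4) ≡ 3/8. 8⁻¹ ≡ 7 (mod 11) since 8·7 = 56 ≡ 1, so λ ≡ 3·7 ≡ 10.
  x = λ² - 0 - 0 = 100 - 0 ≡ 1; y = λ·(0 - 1) - 4 ≡ 8. → (1, 8)

(1, 8)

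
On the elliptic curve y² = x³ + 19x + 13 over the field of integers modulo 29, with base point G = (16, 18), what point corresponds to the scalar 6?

(21, 25)

Repeated addition: build up to 6G.
2G: tangent at (16, 18): λ = (3·16² + 19)/(2·18) ≡ 4/7. 7⁻¹ ≡ 25 (mod 29) since 7·25 = 175 ≡ 1, so λ ≡ 4·25 ≡ 13.
  x = λ² - 16 - 16 = 169 - 32 ≡ 21; y = λ·(16 - 21) - 18 ≡ 4. → (21, 4)
3G: (21, 4) + (16, 18). λ = (18 - 4)/(16 - 21) ≡ 14/24 mod 29. 24⁻¹ ≡ 23 (mod 29), so λ ≡ 3.
  x = λ² - 21 - 16 = 9 - 37 ≡ 1; y = λ·(21 - 1) - 4 ≡ 27. → (1, 27)
4G: (1, 27) + (16, 18). λ = (18 - 27)/(16 - 1) ≡ 20/15 mod 29. 15⁻¹ ≡ 2 (mod 29) since 15·2 = 30 ≡ 1, so λ ≡ 11.
  x = λ² - 1 - 16 = 121 - 17 ≡ 17; y = λ·(1 - 17) - 27 ≡ 0. → (17, 0)
5G: (17, 0) + (16, 18). λ = (18 - 0)/(16 - 17) ≡ 18/28 mod 29. 28⁻¹ ≡ 28 (mod 29), so λ ≡ 11.
  x = λ² - 17 - 16 = 121 - 33 ≡ 1; y = λ·(17 - 1) - 0 ≡ 2. → (1, 2)
6G: (1, 2) + (16, 18). λ = (18 - 2)/(16 - 1) ≡ 16/15 mod 29. 15⁻¹ ≡ 2 (mod 29), so λ ≡ 3.
  x = λ² - 1 - 16 = 9 - 17 ≡ 21; y = λ·(1 - 21) - 2 ≡ 25. → (21, 25)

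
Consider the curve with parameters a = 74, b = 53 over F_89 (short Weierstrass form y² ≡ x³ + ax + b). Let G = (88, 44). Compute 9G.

(25, 66)

Repeated addition: build up to 9G.
2G: tangent at (88, 44): λ = (3·88² + 74)/(2·44) ≡ 77/88. 88⁻¹ ≡ 88 (mod 89), so λ ≡ 77·88 ≡ 12.
  x = λ² - 88 - 88 = 144 - 176 ≡ 57; y = λ·(88 - 57) - 44 ≡ 61. → (57, 61)
3G: (57, 61) + (88, 44). λ = (44 - 61)/(88 - 57) ≡ 72/31 mod 89. 31⁻¹ ≡ 23 (mod 89), so λ ≡ 54.
  x = λ² - 57 - 88 = 2916 - 145 ≡ 12; y = λ·(57 - 12) - 61 ≡ 55. → (12, 55)
4G: (12, 55) + (88, 44). λ = (44 - 55)/(88 - 12) ≡ 78/76 mod 89. 76⁻¹ ≡ 41 (mod 89) since 76·41 = 3116 ≡ 1, so λ ≡ 83.
  x = λ² - 12 - 88 = 6889 - 100 ≡ 25; y = λ·(12 - 25) - 55 ≡ 23. → (25, 23)
5G: (25, 23) + (88, 44). λ = (44 - 23)/(88 - 25) ≡ 21/63 mod 89. 63⁻¹ ≡ 65 (mod 89), so λ ≡ 30.
  x = λ² - 25 - 88 = 900 - 113 ≡ 75; y = λ·(25 - 75) - 23 ≡ 79. → (75, 79)
6G: (75, 79) + (88, 44). λ = (44 - 79)/(88 - 75) ≡ 54/13 mod 89. 13⁻¹ ≡ 48 (mod 89), so λ ≡ 11.
  x = λ² - 75 - 88 = 121 - 163 ≡ 47; y = λ·(75 - 47) - 79 ≡ 51. → (47, 51)
7G: (47, 51) + (88, 44). λ = (44 - 51)/(88 - 47) ≡ 82/41 mod 89. 41⁻¹ ≡ 76 (mod 89), so λ ≡ 2.
  x = λ² - 47 - 88 = 4 - 135 ≡ 47; y = λ·(47 - 47) - 51 ≡ 38. → (47, 38)
8G: (47, 38) + (88, 44). λ = (44 - 38)/(88 - 47) ≡ 6/41 mod 89. 41⁻¹ ≡ 76 (mod 89), so λ ≡ 11.
  x = λ² - 47 - 88 = 121 - 135 ≡ 75; y = λ·(47 - 75) - 38 ≡ 10. → (75, 10)
9G: (75, 10) + (88, 44). λ = (44 - 10)/(88 - 75) ≡ 34/13 mod 89. 13⁻¹ ≡ 48 (mod 89), so λ ≡ 30.
  x = λ² - 75 - 88 = 900 - 163 ≡ 25; y = λ·(75 - 25) - 10 ≡ 66. → (25, 66)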